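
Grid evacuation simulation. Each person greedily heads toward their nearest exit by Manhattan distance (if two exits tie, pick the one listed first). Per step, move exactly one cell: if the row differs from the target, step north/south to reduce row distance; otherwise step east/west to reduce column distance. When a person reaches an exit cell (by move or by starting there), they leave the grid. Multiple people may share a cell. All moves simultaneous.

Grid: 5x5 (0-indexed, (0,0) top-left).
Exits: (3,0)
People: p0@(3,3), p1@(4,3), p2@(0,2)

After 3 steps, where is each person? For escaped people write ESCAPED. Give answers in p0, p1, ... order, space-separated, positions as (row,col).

Step 1: p0:(3,3)->(3,2) | p1:(4,3)->(3,3) | p2:(0,2)->(1,2)
Step 2: p0:(3,2)->(3,1) | p1:(3,3)->(3,2) | p2:(1,2)->(2,2)
Step 3: p0:(3,1)->(3,0)->EXIT | p1:(3,2)->(3,1) | p2:(2,2)->(3,2)

ESCAPED (3,1) (3,2)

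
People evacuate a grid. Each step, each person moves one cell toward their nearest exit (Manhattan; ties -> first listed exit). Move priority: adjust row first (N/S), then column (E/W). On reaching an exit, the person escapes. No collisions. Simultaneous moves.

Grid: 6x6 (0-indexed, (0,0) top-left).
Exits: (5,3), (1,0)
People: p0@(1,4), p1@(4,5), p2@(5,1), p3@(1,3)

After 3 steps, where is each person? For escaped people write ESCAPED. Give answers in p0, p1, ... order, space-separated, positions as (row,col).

Step 1: p0:(1,4)->(1,3) | p1:(4,5)->(5,5) | p2:(5,1)->(5,2) | p3:(1,3)->(1,2)
Step 2: p0:(1,3)->(1,2) | p1:(5,5)->(5,4) | p2:(5,2)->(5,3)->EXIT | p3:(1,2)->(1,1)
Step 3: p0:(1,2)->(1,1) | p1:(5,4)->(5,3)->EXIT | p2:escaped | p3:(1,1)->(1,0)->EXIT

(1,1) ESCAPED ESCAPED ESCAPED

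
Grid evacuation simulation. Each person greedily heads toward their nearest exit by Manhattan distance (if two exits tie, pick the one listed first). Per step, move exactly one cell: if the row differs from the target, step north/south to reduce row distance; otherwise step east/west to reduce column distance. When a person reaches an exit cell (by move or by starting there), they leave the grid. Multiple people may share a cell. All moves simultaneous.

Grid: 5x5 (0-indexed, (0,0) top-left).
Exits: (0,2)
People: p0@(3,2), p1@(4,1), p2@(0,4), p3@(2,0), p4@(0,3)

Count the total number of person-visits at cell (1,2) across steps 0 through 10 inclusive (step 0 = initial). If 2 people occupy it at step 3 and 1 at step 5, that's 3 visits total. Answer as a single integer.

Answer: 1

Derivation:
Step 0: p0@(3,2) p1@(4,1) p2@(0,4) p3@(2,0) p4@(0,3) -> at (1,2): 0 [-], cum=0
Step 1: p0@(2,2) p1@(3,1) p2@(0,3) p3@(1,0) p4@ESC -> at (1,2): 0 [-], cum=0
Step 2: p0@(1,2) p1@(2,1) p2@ESC p3@(0,0) p4@ESC -> at (1,2): 1 [p0], cum=1
Step 3: p0@ESC p1@(1,1) p2@ESC p3@(0,1) p4@ESC -> at (1,2): 0 [-], cum=1
Step 4: p0@ESC p1@(0,1) p2@ESC p3@ESC p4@ESC -> at (1,2): 0 [-], cum=1
Step 5: p0@ESC p1@ESC p2@ESC p3@ESC p4@ESC -> at (1,2): 0 [-], cum=1
Total visits = 1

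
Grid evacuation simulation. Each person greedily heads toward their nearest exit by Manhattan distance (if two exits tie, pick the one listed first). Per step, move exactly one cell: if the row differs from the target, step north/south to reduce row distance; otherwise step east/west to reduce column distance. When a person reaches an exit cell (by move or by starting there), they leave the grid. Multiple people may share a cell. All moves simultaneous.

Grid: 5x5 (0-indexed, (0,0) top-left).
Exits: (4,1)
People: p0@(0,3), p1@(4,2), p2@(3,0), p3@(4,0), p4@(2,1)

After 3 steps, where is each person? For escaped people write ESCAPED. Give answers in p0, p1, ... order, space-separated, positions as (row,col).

Step 1: p0:(0,3)->(1,3) | p1:(4,2)->(4,1)->EXIT | p2:(3,0)->(4,0) | p3:(4,0)->(4,1)->EXIT | p4:(2,1)->(3,1)
Step 2: p0:(1,3)->(2,3) | p1:escaped | p2:(4,0)->(4,1)->EXIT | p3:escaped | p4:(3,1)->(4,1)->EXIT
Step 3: p0:(2,3)->(3,3) | p1:escaped | p2:escaped | p3:escaped | p4:escaped

(3,3) ESCAPED ESCAPED ESCAPED ESCAPED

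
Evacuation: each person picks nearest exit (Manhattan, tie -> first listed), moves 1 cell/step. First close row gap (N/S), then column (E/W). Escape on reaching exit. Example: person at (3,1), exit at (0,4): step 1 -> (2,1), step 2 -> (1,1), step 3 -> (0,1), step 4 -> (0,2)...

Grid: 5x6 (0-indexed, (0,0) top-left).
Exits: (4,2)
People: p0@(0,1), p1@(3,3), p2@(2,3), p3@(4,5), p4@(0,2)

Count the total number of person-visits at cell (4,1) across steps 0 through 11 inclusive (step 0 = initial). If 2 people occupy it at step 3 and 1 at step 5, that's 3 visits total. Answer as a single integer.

Answer: 1

Derivation:
Step 0: p0@(0,1) p1@(3,3) p2@(2,3) p3@(4,5) p4@(0,2) -> at (4,1): 0 [-], cum=0
Step 1: p0@(1,1) p1@(4,3) p2@(3,3) p3@(4,4) p4@(1,2) -> at (4,1): 0 [-], cum=0
Step 2: p0@(2,1) p1@ESC p2@(4,3) p3@(4,3) p4@(2,2) -> at (4,1): 0 [-], cum=0
Step 3: p0@(3,1) p1@ESC p2@ESC p3@ESC p4@(3,2) -> at (4,1): 0 [-], cum=0
Step 4: p0@(4,1) p1@ESC p2@ESC p3@ESC p4@ESC -> at (4,1): 1 [p0], cum=1
Step 5: p0@ESC p1@ESC p2@ESC p3@ESC p4@ESC -> at (4,1): 0 [-], cum=1
Total visits = 1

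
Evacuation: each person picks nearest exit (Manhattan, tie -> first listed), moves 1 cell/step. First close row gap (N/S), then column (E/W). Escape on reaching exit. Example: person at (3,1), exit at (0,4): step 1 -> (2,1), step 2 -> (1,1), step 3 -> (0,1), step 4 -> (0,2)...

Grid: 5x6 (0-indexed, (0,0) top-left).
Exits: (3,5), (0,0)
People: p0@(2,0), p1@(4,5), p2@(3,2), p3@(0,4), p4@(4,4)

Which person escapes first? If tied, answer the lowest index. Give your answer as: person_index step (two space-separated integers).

Step 1: p0:(2,0)->(1,0) | p1:(4,5)->(3,5)->EXIT | p2:(3,2)->(3,3) | p3:(0,4)->(1,4) | p4:(4,4)->(3,4)
Step 2: p0:(1,0)->(0,0)->EXIT | p1:escaped | p2:(3,3)->(3,4) | p3:(1,4)->(2,4) | p4:(3,4)->(3,5)->EXIT
Step 3: p0:escaped | p1:escaped | p2:(3,4)->(3,5)->EXIT | p3:(2,4)->(3,4) | p4:escaped
Step 4: p0:escaped | p1:escaped | p2:escaped | p3:(3,4)->(3,5)->EXIT | p4:escaped
Exit steps: [2, 1, 3, 4, 2]
First to escape: p1 at step 1

Answer: 1 1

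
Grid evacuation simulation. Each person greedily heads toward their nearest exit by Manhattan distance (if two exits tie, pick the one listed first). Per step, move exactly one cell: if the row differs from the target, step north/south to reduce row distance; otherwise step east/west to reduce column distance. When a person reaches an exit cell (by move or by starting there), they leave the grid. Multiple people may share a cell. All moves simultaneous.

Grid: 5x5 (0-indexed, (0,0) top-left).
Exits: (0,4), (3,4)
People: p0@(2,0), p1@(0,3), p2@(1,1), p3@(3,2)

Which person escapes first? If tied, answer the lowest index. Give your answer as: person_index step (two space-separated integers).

Step 1: p0:(2,0)->(3,0) | p1:(0,3)->(0,4)->EXIT | p2:(1,1)->(0,1) | p3:(3,2)->(3,3)
Step 2: p0:(3,0)->(3,1) | p1:escaped | p2:(0,1)->(0,2) | p3:(3,3)->(3,4)->EXIT
Step 3: p0:(3,1)->(3,2) | p1:escaped | p2:(0,2)->(0,3) | p3:escaped
Step 4: p0:(3,2)->(3,3) | p1:escaped | p2:(0,3)->(0,4)->EXIT | p3:escaped
Step 5: p0:(3,3)->(3,4)->EXIT | p1:escaped | p2:escaped | p3:escaped
Exit steps: [5, 1, 4, 2]
First to escape: p1 at step 1

Answer: 1 1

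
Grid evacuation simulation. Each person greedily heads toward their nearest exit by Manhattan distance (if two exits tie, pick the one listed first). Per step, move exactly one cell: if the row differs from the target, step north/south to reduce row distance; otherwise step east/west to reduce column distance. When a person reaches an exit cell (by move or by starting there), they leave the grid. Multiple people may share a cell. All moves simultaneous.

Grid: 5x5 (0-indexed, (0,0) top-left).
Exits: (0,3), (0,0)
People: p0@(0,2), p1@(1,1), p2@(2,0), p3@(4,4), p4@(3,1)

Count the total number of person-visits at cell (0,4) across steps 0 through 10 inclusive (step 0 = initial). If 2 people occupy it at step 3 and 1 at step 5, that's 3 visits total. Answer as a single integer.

Answer: 1

Derivation:
Step 0: p0@(0,2) p1@(1,1) p2@(2,0) p3@(4,4) p4@(3,1) -> at (0,4): 0 [-], cum=0
Step 1: p0@ESC p1@(0,1) p2@(1,0) p3@(3,4) p4@(2,1) -> at (0,4): 0 [-], cum=0
Step 2: p0@ESC p1@ESC p2@ESC p3@(2,4) p4@(1,1) -> at (0,4): 0 [-], cum=0
Step 3: p0@ESC p1@ESC p2@ESC p3@(1,4) p4@(0,1) -> at (0,4): 0 [-], cum=0
Step 4: p0@ESC p1@ESC p2@ESC p3@(0,4) p4@ESC -> at (0,4): 1 [p3], cum=1
Step 5: p0@ESC p1@ESC p2@ESC p3@ESC p4@ESC -> at (0,4): 0 [-], cum=1
Total visits = 1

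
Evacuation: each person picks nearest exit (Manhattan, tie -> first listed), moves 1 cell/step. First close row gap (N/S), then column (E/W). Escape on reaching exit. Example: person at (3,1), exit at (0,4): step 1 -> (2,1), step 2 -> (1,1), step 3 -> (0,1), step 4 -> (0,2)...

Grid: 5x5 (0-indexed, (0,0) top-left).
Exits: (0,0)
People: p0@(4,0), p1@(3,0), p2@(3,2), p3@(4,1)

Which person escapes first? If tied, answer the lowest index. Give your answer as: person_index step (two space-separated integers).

Answer: 1 3

Derivation:
Step 1: p0:(4,0)->(3,0) | p1:(3,0)->(2,0) | p2:(3,2)->(2,2) | p3:(4,1)->(3,1)
Step 2: p0:(3,0)->(2,0) | p1:(2,0)->(1,0) | p2:(2,2)->(1,2) | p3:(3,1)->(2,1)
Step 3: p0:(2,0)->(1,0) | p1:(1,0)->(0,0)->EXIT | p2:(1,2)->(0,2) | p3:(2,1)->(1,1)
Step 4: p0:(1,0)->(0,0)->EXIT | p1:escaped | p2:(0,2)->(0,1) | p3:(1,1)->(0,1)
Step 5: p0:escaped | p1:escaped | p2:(0,1)->(0,0)->EXIT | p3:(0,1)->(0,0)->EXIT
Exit steps: [4, 3, 5, 5]
First to escape: p1 at step 3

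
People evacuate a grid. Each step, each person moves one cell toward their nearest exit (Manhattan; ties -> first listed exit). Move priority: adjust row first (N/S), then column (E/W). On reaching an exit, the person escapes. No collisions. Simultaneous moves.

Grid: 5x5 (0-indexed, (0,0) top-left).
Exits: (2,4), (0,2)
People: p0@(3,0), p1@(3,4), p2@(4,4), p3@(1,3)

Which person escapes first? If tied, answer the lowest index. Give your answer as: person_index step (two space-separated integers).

Answer: 1 1

Derivation:
Step 1: p0:(3,0)->(2,0) | p1:(3,4)->(2,4)->EXIT | p2:(4,4)->(3,4) | p3:(1,3)->(2,3)
Step 2: p0:(2,0)->(2,1) | p1:escaped | p2:(3,4)->(2,4)->EXIT | p3:(2,3)->(2,4)->EXIT
Step 3: p0:(2,1)->(2,2) | p1:escaped | p2:escaped | p3:escaped
Step 4: p0:(2,2)->(2,3) | p1:escaped | p2:escaped | p3:escaped
Step 5: p0:(2,3)->(2,4)->EXIT | p1:escaped | p2:escaped | p3:escaped
Exit steps: [5, 1, 2, 2]
First to escape: p1 at step 1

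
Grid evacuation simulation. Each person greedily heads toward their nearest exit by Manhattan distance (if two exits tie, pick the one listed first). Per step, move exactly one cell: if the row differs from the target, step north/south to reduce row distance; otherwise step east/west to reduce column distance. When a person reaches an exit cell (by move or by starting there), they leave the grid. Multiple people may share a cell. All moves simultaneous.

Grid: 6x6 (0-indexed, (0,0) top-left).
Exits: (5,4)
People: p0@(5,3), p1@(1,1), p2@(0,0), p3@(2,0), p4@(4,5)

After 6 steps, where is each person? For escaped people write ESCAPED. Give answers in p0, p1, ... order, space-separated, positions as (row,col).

Step 1: p0:(5,3)->(5,4)->EXIT | p1:(1,1)->(2,1) | p2:(0,0)->(1,0) | p3:(2,0)->(3,0) | p4:(4,5)->(5,5)
Step 2: p0:escaped | p1:(2,1)->(3,1) | p2:(1,0)->(2,0) | p3:(3,0)->(4,0) | p4:(5,5)->(5,4)->EXIT
Step 3: p0:escaped | p1:(3,1)->(4,1) | p2:(2,0)->(3,0) | p3:(4,0)->(5,0) | p4:escaped
Step 4: p0:escaped | p1:(4,1)->(5,1) | p2:(3,0)->(4,0) | p3:(5,0)->(5,1) | p4:escaped
Step 5: p0:escaped | p1:(5,1)->(5,2) | p2:(4,0)->(5,0) | p3:(5,1)->(5,2) | p4:escaped
Step 6: p0:escaped | p1:(5,2)->(5,3) | p2:(5,0)->(5,1) | p3:(5,2)->(5,3) | p4:escaped

ESCAPED (5,3) (5,1) (5,3) ESCAPED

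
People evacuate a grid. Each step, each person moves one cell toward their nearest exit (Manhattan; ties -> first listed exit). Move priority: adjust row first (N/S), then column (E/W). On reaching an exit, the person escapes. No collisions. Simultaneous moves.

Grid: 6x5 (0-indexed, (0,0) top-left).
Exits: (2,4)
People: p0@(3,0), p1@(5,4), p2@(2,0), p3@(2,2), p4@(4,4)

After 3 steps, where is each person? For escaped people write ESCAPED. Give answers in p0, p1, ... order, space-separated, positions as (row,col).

Step 1: p0:(3,0)->(2,0) | p1:(5,4)->(4,4) | p2:(2,0)->(2,1) | p3:(2,2)->(2,3) | p4:(4,4)->(3,4)
Step 2: p0:(2,0)->(2,1) | p1:(4,4)->(3,4) | p2:(2,1)->(2,2) | p3:(2,3)->(2,4)->EXIT | p4:(3,4)->(2,4)->EXIT
Step 3: p0:(2,1)->(2,2) | p1:(3,4)->(2,4)->EXIT | p2:(2,2)->(2,3) | p3:escaped | p4:escaped

(2,2) ESCAPED (2,3) ESCAPED ESCAPED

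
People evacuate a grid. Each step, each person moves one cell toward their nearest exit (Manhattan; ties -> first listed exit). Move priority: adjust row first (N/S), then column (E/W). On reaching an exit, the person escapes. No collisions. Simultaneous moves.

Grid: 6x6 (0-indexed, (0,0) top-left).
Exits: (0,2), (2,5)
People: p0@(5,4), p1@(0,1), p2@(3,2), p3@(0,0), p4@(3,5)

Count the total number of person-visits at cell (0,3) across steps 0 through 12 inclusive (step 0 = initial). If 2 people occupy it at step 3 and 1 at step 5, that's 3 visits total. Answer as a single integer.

Answer: 0

Derivation:
Step 0: p0@(5,4) p1@(0,1) p2@(3,2) p3@(0,0) p4@(3,5) -> at (0,3): 0 [-], cum=0
Step 1: p0@(4,4) p1@ESC p2@(2,2) p3@(0,1) p4@ESC -> at (0,3): 0 [-], cum=0
Step 2: p0@(3,4) p1@ESC p2@(1,2) p3@ESC p4@ESC -> at (0,3): 0 [-], cum=0
Step 3: p0@(2,4) p1@ESC p2@ESC p3@ESC p4@ESC -> at (0,3): 0 [-], cum=0
Step 4: p0@ESC p1@ESC p2@ESC p3@ESC p4@ESC -> at (0,3): 0 [-], cum=0
Total visits = 0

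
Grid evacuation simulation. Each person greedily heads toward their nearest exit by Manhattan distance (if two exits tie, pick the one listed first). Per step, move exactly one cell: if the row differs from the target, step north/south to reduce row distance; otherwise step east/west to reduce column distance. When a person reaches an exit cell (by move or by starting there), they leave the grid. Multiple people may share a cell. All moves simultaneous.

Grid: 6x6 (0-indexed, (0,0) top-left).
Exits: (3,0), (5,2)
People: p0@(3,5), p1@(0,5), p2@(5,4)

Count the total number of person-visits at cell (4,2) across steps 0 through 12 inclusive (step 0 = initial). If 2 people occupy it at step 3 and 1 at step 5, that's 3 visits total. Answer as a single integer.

Answer: 0

Derivation:
Step 0: p0@(3,5) p1@(0,5) p2@(5,4) -> at (4,2): 0 [-], cum=0
Step 1: p0@(3,4) p1@(1,5) p2@(5,3) -> at (4,2): 0 [-], cum=0
Step 2: p0@(3,3) p1@(2,5) p2@ESC -> at (4,2): 0 [-], cum=0
Step 3: p0@(3,2) p1@(3,5) p2@ESC -> at (4,2): 0 [-], cum=0
Step 4: p0@(3,1) p1@(3,4) p2@ESC -> at (4,2): 0 [-], cum=0
Step 5: p0@ESC p1@(3,3) p2@ESC -> at (4,2): 0 [-], cum=0
Step 6: p0@ESC p1@(3,2) p2@ESC -> at (4,2): 0 [-], cum=0
Step 7: p0@ESC p1@(3,1) p2@ESC -> at (4,2): 0 [-], cum=0
Step 8: p0@ESC p1@ESC p2@ESC -> at (4,2): 0 [-], cum=0
Total visits = 0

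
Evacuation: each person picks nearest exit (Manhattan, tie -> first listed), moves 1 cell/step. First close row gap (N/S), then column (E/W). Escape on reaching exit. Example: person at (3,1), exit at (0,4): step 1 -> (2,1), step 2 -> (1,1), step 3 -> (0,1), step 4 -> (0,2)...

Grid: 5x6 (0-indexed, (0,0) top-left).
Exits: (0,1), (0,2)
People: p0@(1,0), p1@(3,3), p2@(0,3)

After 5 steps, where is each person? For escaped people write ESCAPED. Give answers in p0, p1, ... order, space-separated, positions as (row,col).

Step 1: p0:(1,0)->(0,0) | p1:(3,3)->(2,3) | p2:(0,3)->(0,2)->EXIT
Step 2: p0:(0,0)->(0,1)->EXIT | p1:(2,3)->(1,3) | p2:escaped
Step 3: p0:escaped | p1:(1,3)->(0,3) | p2:escaped
Step 4: p0:escaped | p1:(0,3)->(0,2)->EXIT | p2:escaped

ESCAPED ESCAPED ESCAPED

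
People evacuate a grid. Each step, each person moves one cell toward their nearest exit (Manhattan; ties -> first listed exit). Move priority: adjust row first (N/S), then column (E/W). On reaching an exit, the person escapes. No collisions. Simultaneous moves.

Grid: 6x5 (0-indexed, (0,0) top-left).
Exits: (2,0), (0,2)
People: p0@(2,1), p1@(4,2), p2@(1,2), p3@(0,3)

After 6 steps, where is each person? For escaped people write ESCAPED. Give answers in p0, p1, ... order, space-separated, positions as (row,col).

Step 1: p0:(2,1)->(2,0)->EXIT | p1:(4,2)->(3,2) | p2:(1,2)->(0,2)->EXIT | p3:(0,3)->(0,2)->EXIT
Step 2: p0:escaped | p1:(3,2)->(2,2) | p2:escaped | p3:escaped
Step 3: p0:escaped | p1:(2,2)->(2,1) | p2:escaped | p3:escaped
Step 4: p0:escaped | p1:(2,1)->(2,0)->EXIT | p2:escaped | p3:escaped

ESCAPED ESCAPED ESCAPED ESCAPED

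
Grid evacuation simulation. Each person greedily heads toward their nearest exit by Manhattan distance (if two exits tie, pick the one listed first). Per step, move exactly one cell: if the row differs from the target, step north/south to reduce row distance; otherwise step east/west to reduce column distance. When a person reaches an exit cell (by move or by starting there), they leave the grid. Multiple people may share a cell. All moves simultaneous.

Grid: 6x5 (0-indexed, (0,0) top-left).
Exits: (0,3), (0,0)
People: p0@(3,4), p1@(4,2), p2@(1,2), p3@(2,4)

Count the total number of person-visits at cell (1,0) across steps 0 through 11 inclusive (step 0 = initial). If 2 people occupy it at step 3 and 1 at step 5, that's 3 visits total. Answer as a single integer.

Step 0: p0@(3,4) p1@(4,2) p2@(1,2) p3@(2,4) -> at (1,0): 0 [-], cum=0
Step 1: p0@(2,4) p1@(3,2) p2@(0,2) p3@(1,4) -> at (1,0): 0 [-], cum=0
Step 2: p0@(1,4) p1@(2,2) p2@ESC p3@(0,4) -> at (1,0): 0 [-], cum=0
Step 3: p0@(0,4) p1@(1,2) p2@ESC p3@ESC -> at (1,0): 0 [-], cum=0
Step 4: p0@ESC p1@(0,2) p2@ESC p3@ESC -> at (1,0): 0 [-], cum=0
Step 5: p0@ESC p1@ESC p2@ESC p3@ESC -> at (1,0): 0 [-], cum=0
Total visits = 0

Answer: 0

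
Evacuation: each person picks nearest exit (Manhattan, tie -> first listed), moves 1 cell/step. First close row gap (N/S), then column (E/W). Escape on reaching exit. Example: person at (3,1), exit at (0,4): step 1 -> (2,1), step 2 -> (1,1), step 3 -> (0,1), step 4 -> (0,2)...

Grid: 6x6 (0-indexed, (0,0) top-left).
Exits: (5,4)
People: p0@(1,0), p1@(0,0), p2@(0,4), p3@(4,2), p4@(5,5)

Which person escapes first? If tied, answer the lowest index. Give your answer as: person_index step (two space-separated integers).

Answer: 4 1

Derivation:
Step 1: p0:(1,0)->(2,0) | p1:(0,0)->(1,0) | p2:(0,4)->(1,4) | p3:(4,2)->(5,2) | p4:(5,5)->(5,4)->EXIT
Step 2: p0:(2,0)->(3,0) | p1:(1,0)->(2,0) | p2:(1,4)->(2,4) | p3:(5,2)->(5,3) | p4:escaped
Step 3: p0:(3,0)->(4,0) | p1:(2,0)->(3,0) | p2:(2,4)->(3,4) | p3:(5,3)->(5,4)->EXIT | p4:escaped
Step 4: p0:(4,0)->(5,0) | p1:(3,0)->(4,0) | p2:(3,4)->(4,4) | p3:escaped | p4:escaped
Step 5: p0:(5,0)->(5,1) | p1:(4,0)->(5,0) | p2:(4,4)->(5,4)->EXIT | p3:escaped | p4:escaped
Step 6: p0:(5,1)->(5,2) | p1:(5,0)->(5,1) | p2:escaped | p3:escaped | p4:escaped
Step 7: p0:(5,2)->(5,3) | p1:(5,1)->(5,2) | p2:escaped | p3:escaped | p4:escaped
Step 8: p0:(5,3)->(5,4)->EXIT | p1:(5,2)->(5,3) | p2:escaped | p3:escaped | p4:escaped
Step 9: p0:escaped | p1:(5,3)->(5,4)->EXIT | p2:escaped | p3:escaped | p4:escaped
Exit steps: [8, 9, 5, 3, 1]
First to escape: p4 at step 1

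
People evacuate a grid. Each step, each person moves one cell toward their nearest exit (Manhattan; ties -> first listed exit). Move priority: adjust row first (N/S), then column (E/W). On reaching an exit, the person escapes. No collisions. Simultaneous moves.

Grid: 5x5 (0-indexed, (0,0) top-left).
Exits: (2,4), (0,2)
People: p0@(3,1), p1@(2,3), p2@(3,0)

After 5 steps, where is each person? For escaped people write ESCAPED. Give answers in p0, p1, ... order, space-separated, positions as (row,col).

Step 1: p0:(3,1)->(2,1) | p1:(2,3)->(2,4)->EXIT | p2:(3,0)->(2,0)
Step 2: p0:(2,1)->(2,2) | p1:escaped | p2:(2,0)->(2,1)
Step 3: p0:(2,2)->(2,3) | p1:escaped | p2:(2,1)->(2,2)
Step 4: p0:(2,3)->(2,4)->EXIT | p1:escaped | p2:(2,2)->(2,3)
Step 5: p0:escaped | p1:escaped | p2:(2,3)->(2,4)->EXIT

ESCAPED ESCAPED ESCAPED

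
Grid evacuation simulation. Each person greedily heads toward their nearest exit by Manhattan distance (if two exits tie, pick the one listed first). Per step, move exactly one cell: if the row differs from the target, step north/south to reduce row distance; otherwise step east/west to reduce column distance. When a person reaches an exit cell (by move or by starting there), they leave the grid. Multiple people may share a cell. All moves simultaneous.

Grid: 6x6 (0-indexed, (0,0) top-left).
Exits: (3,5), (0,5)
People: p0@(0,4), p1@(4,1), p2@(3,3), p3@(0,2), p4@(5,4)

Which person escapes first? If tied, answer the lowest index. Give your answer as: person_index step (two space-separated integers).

Answer: 0 1

Derivation:
Step 1: p0:(0,4)->(0,5)->EXIT | p1:(4,1)->(3,1) | p2:(3,3)->(3,4) | p3:(0,2)->(0,3) | p4:(5,4)->(4,4)
Step 2: p0:escaped | p1:(3,1)->(3,2) | p2:(3,4)->(3,5)->EXIT | p3:(0,3)->(0,4) | p4:(4,4)->(3,4)
Step 3: p0:escaped | p1:(3,2)->(3,3) | p2:escaped | p3:(0,4)->(0,5)->EXIT | p4:(3,4)->(3,5)->EXIT
Step 4: p0:escaped | p1:(3,3)->(3,4) | p2:escaped | p3:escaped | p4:escaped
Step 5: p0:escaped | p1:(3,4)->(3,5)->EXIT | p2:escaped | p3:escaped | p4:escaped
Exit steps: [1, 5, 2, 3, 3]
First to escape: p0 at step 1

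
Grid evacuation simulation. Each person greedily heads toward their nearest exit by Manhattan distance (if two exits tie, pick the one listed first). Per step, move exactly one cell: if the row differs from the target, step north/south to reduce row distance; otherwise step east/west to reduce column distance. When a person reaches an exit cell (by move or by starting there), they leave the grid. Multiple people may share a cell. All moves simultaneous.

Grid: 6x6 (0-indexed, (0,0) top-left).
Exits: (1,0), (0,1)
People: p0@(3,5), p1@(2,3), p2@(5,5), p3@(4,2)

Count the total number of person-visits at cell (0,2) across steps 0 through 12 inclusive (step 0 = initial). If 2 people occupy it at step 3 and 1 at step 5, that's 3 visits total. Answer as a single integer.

Step 0: p0@(3,5) p1@(2,3) p2@(5,5) p3@(4,2) -> at (0,2): 0 [-], cum=0
Step 1: p0@(2,5) p1@(1,3) p2@(4,5) p3@(3,2) -> at (0,2): 0 [-], cum=0
Step 2: p0@(1,5) p1@(1,2) p2@(3,5) p3@(2,2) -> at (0,2): 0 [-], cum=0
Step 3: p0@(1,4) p1@(1,1) p2@(2,5) p3@(1,2) -> at (0,2): 0 [-], cum=0
Step 4: p0@(1,3) p1@ESC p2@(1,5) p3@(1,1) -> at (0,2): 0 [-], cum=0
Step 5: p0@(1,2) p1@ESC p2@(1,4) p3@ESC -> at (0,2): 0 [-], cum=0
Step 6: p0@(1,1) p1@ESC p2@(1,3) p3@ESC -> at (0,2): 0 [-], cum=0
Step 7: p0@ESC p1@ESC p2@(1,2) p3@ESC -> at (0,2): 0 [-], cum=0
Step 8: p0@ESC p1@ESC p2@(1,1) p3@ESC -> at (0,2): 0 [-], cum=0
Step 9: p0@ESC p1@ESC p2@ESC p3@ESC -> at (0,2): 0 [-], cum=0
Total visits = 0

Answer: 0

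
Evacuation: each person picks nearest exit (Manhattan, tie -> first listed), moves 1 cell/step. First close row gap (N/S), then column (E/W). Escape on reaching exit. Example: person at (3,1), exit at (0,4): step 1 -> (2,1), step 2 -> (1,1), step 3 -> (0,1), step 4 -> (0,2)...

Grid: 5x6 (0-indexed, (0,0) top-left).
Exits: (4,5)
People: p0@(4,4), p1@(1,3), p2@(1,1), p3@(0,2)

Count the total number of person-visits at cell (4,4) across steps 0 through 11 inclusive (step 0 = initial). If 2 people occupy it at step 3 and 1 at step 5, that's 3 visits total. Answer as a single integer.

Step 0: p0@(4,4) p1@(1,3) p2@(1,1) p3@(0,2) -> at (4,4): 1 [p0], cum=1
Step 1: p0@ESC p1@(2,3) p2@(2,1) p3@(1,2) -> at (4,4): 0 [-], cum=1
Step 2: p0@ESC p1@(3,3) p2@(3,1) p3@(2,2) -> at (4,4): 0 [-], cum=1
Step 3: p0@ESC p1@(4,3) p2@(4,1) p3@(3,2) -> at (4,4): 0 [-], cum=1
Step 4: p0@ESC p1@(4,4) p2@(4,2) p3@(4,2) -> at (4,4): 1 [p1], cum=2
Step 5: p0@ESC p1@ESC p2@(4,3) p3@(4,3) -> at (4,4): 0 [-], cum=2
Step 6: p0@ESC p1@ESC p2@(4,4) p3@(4,4) -> at (4,4): 2 [p2,p3], cum=4
Step 7: p0@ESC p1@ESC p2@ESC p3@ESC -> at (4,4): 0 [-], cum=4
Total visits = 4

Answer: 4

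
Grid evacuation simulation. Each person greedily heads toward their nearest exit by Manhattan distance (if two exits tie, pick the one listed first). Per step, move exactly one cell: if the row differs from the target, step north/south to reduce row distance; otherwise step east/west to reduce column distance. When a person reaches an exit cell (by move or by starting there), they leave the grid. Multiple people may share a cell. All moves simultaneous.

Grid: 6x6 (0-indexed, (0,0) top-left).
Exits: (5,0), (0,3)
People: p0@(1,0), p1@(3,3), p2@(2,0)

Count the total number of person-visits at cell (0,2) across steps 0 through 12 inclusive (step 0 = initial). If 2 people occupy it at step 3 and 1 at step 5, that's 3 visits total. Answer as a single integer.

Answer: 0

Derivation:
Step 0: p0@(1,0) p1@(3,3) p2@(2,0) -> at (0,2): 0 [-], cum=0
Step 1: p0@(2,0) p1@(2,3) p2@(3,0) -> at (0,2): 0 [-], cum=0
Step 2: p0@(3,0) p1@(1,3) p2@(4,0) -> at (0,2): 0 [-], cum=0
Step 3: p0@(4,0) p1@ESC p2@ESC -> at (0,2): 0 [-], cum=0
Step 4: p0@ESC p1@ESC p2@ESC -> at (0,2): 0 [-], cum=0
Total visits = 0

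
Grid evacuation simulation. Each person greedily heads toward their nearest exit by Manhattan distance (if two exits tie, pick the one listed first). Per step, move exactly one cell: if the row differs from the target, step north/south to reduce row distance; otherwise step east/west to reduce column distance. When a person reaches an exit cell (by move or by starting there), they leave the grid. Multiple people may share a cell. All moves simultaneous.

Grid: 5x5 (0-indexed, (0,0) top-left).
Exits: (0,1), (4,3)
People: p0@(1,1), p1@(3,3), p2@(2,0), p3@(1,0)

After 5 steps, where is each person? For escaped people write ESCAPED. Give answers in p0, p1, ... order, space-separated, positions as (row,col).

Step 1: p0:(1,1)->(0,1)->EXIT | p1:(3,3)->(4,3)->EXIT | p2:(2,0)->(1,0) | p3:(1,0)->(0,0)
Step 2: p0:escaped | p1:escaped | p2:(1,0)->(0,0) | p3:(0,0)->(0,1)->EXIT
Step 3: p0:escaped | p1:escaped | p2:(0,0)->(0,1)->EXIT | p3:escaped

ESCAPED ESCAPED ESCAPED ESCAPED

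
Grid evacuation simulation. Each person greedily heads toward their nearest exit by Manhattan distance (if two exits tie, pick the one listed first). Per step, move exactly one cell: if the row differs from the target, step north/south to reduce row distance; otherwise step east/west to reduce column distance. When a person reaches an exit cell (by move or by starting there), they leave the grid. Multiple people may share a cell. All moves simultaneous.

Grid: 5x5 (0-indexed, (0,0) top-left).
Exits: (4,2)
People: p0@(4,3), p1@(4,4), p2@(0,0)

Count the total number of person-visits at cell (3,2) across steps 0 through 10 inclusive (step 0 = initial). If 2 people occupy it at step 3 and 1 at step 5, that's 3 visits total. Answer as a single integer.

Step 0: p0@(4,3) p1@(4,4) p2@(0,0) -> at (3,2): 0 [-], cum=0
Step 1: p0@ESC p1@(4,3) p2@(1,0) -> at (3,2): 0 [-], cum=0
Step 2: p0@ESC p1@ESC p2@(2,0) -> at (3,2): 0 [-], cum=0
Step 3: p0@ESC p1@ESC p2@(3,0) -> at (3,2): 0 [-], cum=0
Step 4: p0@ESC p1@ESC p2@(4,0) -> at (3,2): 0 [-], cum=0
Step 5: p0@ESC p1@ESC p2@(4,1) -> at (3,2): 0 [-], cum=0
Step 6: p0@ESC p1@ESC p2@ESC -> at (3,2): 0 [-], cum=0
Total visits = 0

Answer: 0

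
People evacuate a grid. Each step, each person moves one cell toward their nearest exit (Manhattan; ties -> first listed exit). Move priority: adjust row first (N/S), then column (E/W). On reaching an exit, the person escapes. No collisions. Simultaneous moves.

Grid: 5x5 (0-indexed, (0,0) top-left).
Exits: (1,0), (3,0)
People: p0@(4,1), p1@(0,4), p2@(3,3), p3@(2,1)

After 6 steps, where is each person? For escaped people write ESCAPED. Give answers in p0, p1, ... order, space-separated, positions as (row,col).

Step 1: p0:(4,1)->(3,1) | p1:(0,4)->(1,4) | p2:(3,3)->(3,2) | p3:(2,1)->(1,1)
Step 2: p0:(3,1)->(3,0)->EXIT | p1:(1,4)->(1,3) | p2:(3,2)->(3,1) | p3:(1,1)->(1,0)->EXIT
Step 3: p0:escaped | p1:(1,3)->(1,2) | p2:(3,1)->(3,0)->EXIT | p3:escaped
Step 4: p0:escaped | p1:(1,2)->(1,1) | p2:escaped | p3:escaped
Step 5: p0:escaped | p1:(1,1)->(1,0)->EXIT | p2:escaped | p3:escaped

ESCAPED ESCAPED ESCAPED ESCAPED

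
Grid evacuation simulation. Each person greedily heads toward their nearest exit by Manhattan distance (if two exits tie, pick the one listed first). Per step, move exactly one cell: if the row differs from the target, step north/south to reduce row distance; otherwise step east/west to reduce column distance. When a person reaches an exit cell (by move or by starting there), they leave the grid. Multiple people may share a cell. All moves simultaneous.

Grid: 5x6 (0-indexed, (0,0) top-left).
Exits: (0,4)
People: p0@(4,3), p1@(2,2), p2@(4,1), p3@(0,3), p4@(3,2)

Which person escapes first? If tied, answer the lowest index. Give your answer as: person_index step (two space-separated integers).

Step 1: p0:(4,3)->(3,3) | p1:(2,2)->(1,2) | p2:(4,1)->(3,1) | p3:(0,3)->(0,4)->EXIT | p4:(3,2)->(2,2)
Step 2: p0:(3,3)->(2,3) | p1:(1,2)->(0,2) | p2:(3,1)->(2,1) | p3:escaped | p4:(2,2)->(1,2)
Step 3: p0:(2,3)->(1,3) | p1:(0,2)->(0,3) | p2:(2,1)->(1,1) | p3:escaped | p4:(1,2)->(0,2)
Step 4: p0:(1,3)->(0,3) | p1:(0,3)->(0,4)->EXIT | p2:(1,1)->(0,1) | p3:escaped | p4:(0,2)->(0,3)
Step 5: p0:(0,3)->(0,4)->EXIT | p1:escaped | p2:(0,1)->(0,2) | p3:escaped | p4:(0,3)->(0,4)->EXIT
Step 6: p0:escaped | p1:escaped | p2:(0,2)->(0,3) | p3:escaped | p4:escaped
Step 7: p0:escaped | p1:escaped | p2:(0,3)->(0,4)->EXIT | p3:escaped | p4:escaped
Exit steps: [5, 4, 7, 1, 5]
First to escape: p3 at step 1

Answer: 3 1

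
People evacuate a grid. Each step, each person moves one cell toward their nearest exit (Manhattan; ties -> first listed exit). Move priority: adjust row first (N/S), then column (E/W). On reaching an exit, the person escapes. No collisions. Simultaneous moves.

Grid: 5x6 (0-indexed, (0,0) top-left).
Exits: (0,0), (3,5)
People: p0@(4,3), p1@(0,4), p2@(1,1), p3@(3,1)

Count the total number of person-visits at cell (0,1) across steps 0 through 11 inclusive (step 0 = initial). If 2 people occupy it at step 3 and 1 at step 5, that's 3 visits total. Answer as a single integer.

Answer: 3

Derivation:
Step 0: p0@(4,3) p1@(0,4) p2@(1,1) p3@(3,1) -> at (0,1): 0 [-], cum=0
Step 1: p0@(3,3) p1@(0,3) p2@(0,1) p3@(2,1) -> at (0,1): 1 [p2], cum=1
Step 2: p0@(3,4) p1@(0,2) p2@ESC p3@(1,1) -> at (0,1): 0 [-], cum=1
Step 3: p0@ESC p1@(0,1) p2@ESC p3@(0,1) -> at (0,1): 2 [p1,p3], cum=3
Step 4: p0@ESC p1@ESC p2@ESC p3@ESC -> at (0,1): 0 [-], cum=3
Total visits = 3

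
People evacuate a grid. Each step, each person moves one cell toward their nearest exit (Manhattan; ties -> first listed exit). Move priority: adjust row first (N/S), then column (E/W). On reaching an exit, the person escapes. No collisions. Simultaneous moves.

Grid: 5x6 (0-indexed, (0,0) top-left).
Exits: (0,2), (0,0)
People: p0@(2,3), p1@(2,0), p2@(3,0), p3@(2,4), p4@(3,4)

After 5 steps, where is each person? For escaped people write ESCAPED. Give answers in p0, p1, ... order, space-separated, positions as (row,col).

Step 1: p0:(2,3)->(1,3) | p1:(2,0)->(1,0) | p2:(3,0)->(2,0) | p3:(2,4)->(1,4) | p4:(3,4)->(2,4)
Step 2: p0:(1,3)->(0,3) | p1:(1,0)->(0,0)->EXIT | p2:(2,0)->(1,0) | p3:(1,4)->(0,4) | p4:(2,4)->(1,4)
Step 3: p0:(0,3)->(0,2)->EXIT | p1:escaped | p2:(1,0)->(0,0)->EXIT | p3:(0,4)->(0,3) | p4:(1,4)->(0,4)
Step 4: p0:escaped | p1:escaped | p2:escaped | p3:(0,3)->(0,2)->EXIT | p4:(0,4)->(0,3)
Step 5: p0:escaped | p1:escaped | p2:escaped | p3:escaped | p4:(0,3)->(0,2)->EXIT

ESCAPED ESCAPED ESCAPED ESCAPED ESCAPED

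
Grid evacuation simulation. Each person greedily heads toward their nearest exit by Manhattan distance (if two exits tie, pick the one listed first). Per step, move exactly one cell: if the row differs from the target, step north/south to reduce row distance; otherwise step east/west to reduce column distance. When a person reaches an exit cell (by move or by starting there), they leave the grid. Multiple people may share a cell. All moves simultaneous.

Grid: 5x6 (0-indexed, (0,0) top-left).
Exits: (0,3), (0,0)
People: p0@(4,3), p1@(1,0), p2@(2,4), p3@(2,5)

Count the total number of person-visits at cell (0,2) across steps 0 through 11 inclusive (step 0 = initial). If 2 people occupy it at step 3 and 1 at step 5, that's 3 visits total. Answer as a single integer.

Step 0: p0@(4,3) p1@(1,0) p2@(2,4) p3@(2,5) -> at (0,2): 0 [-], cum=0
Step 1: p0@(3,3) p1@ESC p2@(1,4) p3@(1,5) -> at (0,2): 0 [-], cum=0
Step 2: p0@(2,3) p1@ESC p2@(0,4) p3@(0,5) -> at (0,2): 0 [-], cum=0
Step 3: p0@(1,3) p1@ESC p2@ESC p3@(0,4) -> at (0,2): 0 [-], cum=0
Step 4: p0@ESC p1@ESC p2@ESC p3@ESC -> at (0,2): 0 [-], cum=0
Total visits = 0

Answer: 0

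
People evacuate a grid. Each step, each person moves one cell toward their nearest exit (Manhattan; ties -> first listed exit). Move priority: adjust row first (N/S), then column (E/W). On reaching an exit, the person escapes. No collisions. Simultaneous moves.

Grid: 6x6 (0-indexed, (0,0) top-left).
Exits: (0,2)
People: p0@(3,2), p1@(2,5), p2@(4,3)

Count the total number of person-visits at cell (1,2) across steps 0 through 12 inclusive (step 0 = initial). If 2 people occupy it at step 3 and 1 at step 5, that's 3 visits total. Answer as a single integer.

Answer: 1

Derivation:
Step 0: p0@(3,2) p1@(2,5) p2@(4,3) -> at (1,2): 0 [-], cum=0
Step 1: p0@(2,2) p1@(1,5) p2@(3,3) -> at (1,2): 0 [-], cum=0
Step 2: p0@(1,2) p1@(0,5) p2@(2,3) -> at (1,2): 1 [p0], cum=1
Step 3: p0@ESC p1@(0,4) p2@(1,3) -> at (1,2): 0 [-], cum=1
Step 4: p0@ESC p1@(0,3) p2@(0,3) -> at (1,2): 0 [-], cum=1
Step 5: p0@ESC p1@ESC p2@ESC -> at (1,2): 0 [-], cum=1
Total visits = 1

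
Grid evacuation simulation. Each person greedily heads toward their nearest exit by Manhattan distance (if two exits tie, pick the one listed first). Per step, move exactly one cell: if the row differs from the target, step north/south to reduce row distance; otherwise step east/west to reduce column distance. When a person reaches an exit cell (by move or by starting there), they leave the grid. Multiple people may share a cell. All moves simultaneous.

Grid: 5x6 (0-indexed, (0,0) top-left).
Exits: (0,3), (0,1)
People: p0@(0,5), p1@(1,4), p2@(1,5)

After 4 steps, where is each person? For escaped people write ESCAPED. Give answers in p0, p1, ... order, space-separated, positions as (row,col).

Step 1: p0:(0,5)->(0,4) | p1:(1,4)->(0,4) | p2:(1,5)->(0,5)
Step 2: p0:(0,4)->(0,3)->EXIT | p1:(0,4)->(0,3)->EXIT | p2:(0,5)->(0,4)
Step 3: p0:escaped | p1:escaped | p2:(0,4)->(0,3)->EXIT

ESCAPED ESCAPED ESCAPED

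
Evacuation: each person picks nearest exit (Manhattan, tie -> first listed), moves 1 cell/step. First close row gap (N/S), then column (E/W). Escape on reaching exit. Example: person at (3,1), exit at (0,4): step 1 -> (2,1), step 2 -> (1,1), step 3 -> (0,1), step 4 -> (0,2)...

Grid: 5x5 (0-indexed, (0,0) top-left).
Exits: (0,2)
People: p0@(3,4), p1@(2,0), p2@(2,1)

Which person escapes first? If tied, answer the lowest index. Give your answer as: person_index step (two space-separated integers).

Step 1: p0:(3,4)->(2,4) | p1:(2,0)->(1,0) | p2:(2,1)->(1,1)
Step 2: p0:(2,4)->(1,4) | p1:(1,0)->(0,0) | p2:(1,1)->(0,1)
Step 3: p0:(1,4)->(0,4) | p1:(0,0)->(0,1) | p2:(0,1)->(0,2)->EXIT
Step 4: p0:(0,4)->(0,3) | p1:(0,1)->(0,2)->EXIT | p2:escaped
Step 5: p0:(0,3)->(0,2)->EXIT | p1:escaped | p2:escaped
Exit steps: [5, 4, 3]
First to escape: p2 at step 3

Answer: 2 3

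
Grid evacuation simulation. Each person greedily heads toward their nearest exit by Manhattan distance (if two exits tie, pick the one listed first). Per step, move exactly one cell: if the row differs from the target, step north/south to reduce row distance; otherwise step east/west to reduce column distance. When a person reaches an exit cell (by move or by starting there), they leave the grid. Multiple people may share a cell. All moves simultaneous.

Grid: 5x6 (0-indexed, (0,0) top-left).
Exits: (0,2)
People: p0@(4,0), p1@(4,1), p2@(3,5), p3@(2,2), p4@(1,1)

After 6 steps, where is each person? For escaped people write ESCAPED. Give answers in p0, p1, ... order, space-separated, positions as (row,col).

Step 1: p0:(4,0)->(3,0) | p1:(4,1)->(3,1) | p2:(3,5)->(2,5) | p3:(2,2)->(1,2) | p4:(1,1)->(0,1)
Step 2: p0:(3,0)->(2,0) | p1:(3,1)->(2,1) | p2:(2,5)->(1,5) | p3:(1,2)->(0,2)->EXIT | p4:(0,1)->(0,2)->EXIT
Step 3: p0:(2,0)->(1,0) | p1:(2,1)->(1,1) | p2:(1,5)->(0,5) | p3:escaped | p4:escaped
Step 4: p0:(1,0)->(0,0) | p1:(1,1)->(0,1) | p2:(0,5)->(0,4) | p3:escaped | p4:escaped
Step 5: p0:(0,0)->(0,1) | p1:(0,1)->(0,2)->EXIT | p2:(0,4)->(0,3) | p3:escaped | p4:escaped
Step 6: p0:(0,1)->(0,2)->EXIT | p1:escaped | p2:(0,3)->(0,2)->EXIT | p3:escaped | p4:escaped

ESCAPED ESCAPED ESCAPED ESCAPED ESCAPED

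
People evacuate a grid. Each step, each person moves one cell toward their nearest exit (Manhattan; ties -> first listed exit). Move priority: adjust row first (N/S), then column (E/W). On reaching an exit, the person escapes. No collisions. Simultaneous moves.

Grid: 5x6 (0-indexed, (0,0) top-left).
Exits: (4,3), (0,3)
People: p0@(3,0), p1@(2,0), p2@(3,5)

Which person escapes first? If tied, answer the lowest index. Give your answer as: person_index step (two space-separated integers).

Step 1: p0:(3,0)->(4,0) | p1:(2,0)->(3,0) | p2:(3,5)->(4,5)
Step 2: p0:(4,0)->(4,1) | p1:(3,0)->(4,0) | p2:(4,5)->(4,4)
Step 3: p0:(4,1)->(4,2) | p1:(4,0)->(4,1) | p2:(4,4)->(4,3)->EXIT
Step 4: p0:(4,2)->(4,3)->EXIT | p1:(4,1)->(4,2) | p2:escaped
Step 5: p0:escaped | p1:(4,2)->(4,3)->EXIT | p2:escaped
Exit steps: [4, 5, 3]
First to escape: p2 at step 3

Answer: 2 3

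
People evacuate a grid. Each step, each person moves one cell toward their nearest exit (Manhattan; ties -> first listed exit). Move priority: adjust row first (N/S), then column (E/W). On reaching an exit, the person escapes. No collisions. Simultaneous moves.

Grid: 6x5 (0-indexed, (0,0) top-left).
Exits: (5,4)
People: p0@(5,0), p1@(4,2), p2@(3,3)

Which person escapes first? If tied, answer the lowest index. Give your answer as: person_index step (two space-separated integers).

Step 1: p0:(5,0)->(5,1) | p1:(4,2)->(5,2) | p2:(3,3)->(4,3)
Step 2: p0:(5,1)->(5,2) | p1:(5,2)->(5,3) | p2:(4,3)->(5,3)
Step 3: p0:(5,2)->(5,3) | p1:(5,3)->(5,4)->EXIT | p2:(5,3)->(5,4)->EXIT
Step 4: p0:(5,3)->(5,4)->EXIT | p1:escaped | p2:escaped
Exit steps: [4, 3, 3]
First to escape: p1 at step 3

Answer: 1 3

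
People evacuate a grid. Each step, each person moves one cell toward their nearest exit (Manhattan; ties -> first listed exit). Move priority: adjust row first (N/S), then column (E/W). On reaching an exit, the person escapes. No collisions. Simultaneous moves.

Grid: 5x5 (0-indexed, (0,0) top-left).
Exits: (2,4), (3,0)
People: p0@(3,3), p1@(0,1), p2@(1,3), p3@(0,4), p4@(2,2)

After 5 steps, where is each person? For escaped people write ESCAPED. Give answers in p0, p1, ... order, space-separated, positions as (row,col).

Step 1: p0:(3,3)->(2,3) | p1:(0,1)->(1,1) | p2:(1,3)->(2,3) | p3:(0,4)->(1,4) | p4:(2,2)->(2,3)
Step 2: p0:(2,3)->(2,4)->EXIT | p1:(1,1)->(2,1) | p2:(2,3)->(2,4)->EXIT | p3:(1,4)->(2,4)->EXIT | p4:(2,3)->(2,4)->EXIT
Step 3: p0:escaped | p1:(2,1)->(3,1) | p2:escaped | p3:escaped | p4:escaped
Step 4: p0:escaped | p1:(3,1)->(3,0)->EXIT | p2:escaped | p3:escaped | p4:escaped

ESCAPED ESCAPED ESCAPED ESCAPED ESCAPED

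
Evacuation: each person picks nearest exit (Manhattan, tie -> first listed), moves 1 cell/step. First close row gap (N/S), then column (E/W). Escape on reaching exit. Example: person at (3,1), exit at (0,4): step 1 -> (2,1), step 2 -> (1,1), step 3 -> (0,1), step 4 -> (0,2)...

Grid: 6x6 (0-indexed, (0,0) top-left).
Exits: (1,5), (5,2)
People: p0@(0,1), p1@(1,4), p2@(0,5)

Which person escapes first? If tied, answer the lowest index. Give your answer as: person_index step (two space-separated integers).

Answer: 1 1

Derivation:
Step 1: p0:(0,1)->(1,1) | p1:(1,4)->(1,5)->EXIT | p2:(0,5)->(1,5)->EXIT
Step 2: p0:(1,1)->(1,2) | p1:escaped | p2:escaped
Step 3: p0:(1,2)->(1,3) | p1:escaped | p2:escaped
Step 4: p0:(1,3)->(1,4) | p1:escaped | p2:escaped
Step 5: p0:(1,4)->(1,5)->EXIT | p1:escaped | p2:escaped
Exit steps: [5, 1, 1]
First to escape: p1 at step 1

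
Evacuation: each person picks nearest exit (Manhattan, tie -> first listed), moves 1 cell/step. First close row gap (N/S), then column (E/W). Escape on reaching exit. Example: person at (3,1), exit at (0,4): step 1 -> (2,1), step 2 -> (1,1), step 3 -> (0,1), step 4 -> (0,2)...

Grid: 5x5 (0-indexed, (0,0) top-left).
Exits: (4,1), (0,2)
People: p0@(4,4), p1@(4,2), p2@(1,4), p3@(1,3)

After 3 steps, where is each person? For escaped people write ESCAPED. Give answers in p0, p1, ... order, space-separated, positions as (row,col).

Step 1: p0:(4,4)->(4,3) | p1:(4,2)->(4,1)->EXIT | p2:(1,4)->(0,4) | p3:(1,3)->(0,3)
Step 2: p0:(4,3)->(4,2) | p1:escaped | p2:(0,4)->(0,3) | p3:(0,3)->(0,2)->EXIT
Step 3: p0:(4,2)->(4,1)->EXIT | p1:escaped | p2:(0,3)->(0,2)->EXIT | p3:escaped

ESCAPED ESCAPED ESCAPED ESCAPED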